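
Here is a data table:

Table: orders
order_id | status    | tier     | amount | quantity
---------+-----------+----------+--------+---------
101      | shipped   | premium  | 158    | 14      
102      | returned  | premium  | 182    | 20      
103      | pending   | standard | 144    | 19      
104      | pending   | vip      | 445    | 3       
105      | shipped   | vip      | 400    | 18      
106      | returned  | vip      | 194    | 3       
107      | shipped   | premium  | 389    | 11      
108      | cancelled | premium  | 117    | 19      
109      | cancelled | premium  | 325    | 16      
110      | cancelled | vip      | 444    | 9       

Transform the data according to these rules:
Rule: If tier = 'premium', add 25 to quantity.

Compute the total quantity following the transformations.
257

Step 1: Count records where tier = 'premium': 5
Step 2: Total bonus added: 5 × 25 = 125
Step 3: Original sum of quantity: 132
Step 4: Final sum = 132 + 125 = 257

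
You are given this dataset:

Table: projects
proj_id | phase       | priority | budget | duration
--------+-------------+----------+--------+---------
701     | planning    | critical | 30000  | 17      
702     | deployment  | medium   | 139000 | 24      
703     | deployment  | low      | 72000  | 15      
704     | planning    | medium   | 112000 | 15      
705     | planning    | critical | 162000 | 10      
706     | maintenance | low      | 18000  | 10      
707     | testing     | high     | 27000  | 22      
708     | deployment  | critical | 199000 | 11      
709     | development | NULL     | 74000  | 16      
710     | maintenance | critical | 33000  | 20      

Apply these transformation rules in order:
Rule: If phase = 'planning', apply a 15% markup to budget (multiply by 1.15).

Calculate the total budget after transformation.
911600.0

Step 1: Records with phase = 'planning' have total budget = 304000
Step 2: Apply multiplier: 304000 × 1.15 = 349600.0
Step 3: Other records total: 562000
Step 4: Final sum = 349600.0 + 562000 = 911600.0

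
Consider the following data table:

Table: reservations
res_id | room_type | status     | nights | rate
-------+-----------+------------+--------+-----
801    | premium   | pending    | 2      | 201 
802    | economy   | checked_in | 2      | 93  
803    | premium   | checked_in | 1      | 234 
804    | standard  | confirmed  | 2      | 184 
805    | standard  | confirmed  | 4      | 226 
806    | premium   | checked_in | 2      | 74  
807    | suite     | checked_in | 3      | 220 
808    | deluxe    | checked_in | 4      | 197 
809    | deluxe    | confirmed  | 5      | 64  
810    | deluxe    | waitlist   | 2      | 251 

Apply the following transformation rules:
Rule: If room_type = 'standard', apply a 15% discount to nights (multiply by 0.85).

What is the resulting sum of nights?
26.1

Step 1: Records with room_type = 'standard' have total nights = 6
Step 2: Apply multiplier: 6 × 0.85 = 5.1
Step 3: Other records total: 21
Step 4: Final sum = 5.1 + 21 = 26.1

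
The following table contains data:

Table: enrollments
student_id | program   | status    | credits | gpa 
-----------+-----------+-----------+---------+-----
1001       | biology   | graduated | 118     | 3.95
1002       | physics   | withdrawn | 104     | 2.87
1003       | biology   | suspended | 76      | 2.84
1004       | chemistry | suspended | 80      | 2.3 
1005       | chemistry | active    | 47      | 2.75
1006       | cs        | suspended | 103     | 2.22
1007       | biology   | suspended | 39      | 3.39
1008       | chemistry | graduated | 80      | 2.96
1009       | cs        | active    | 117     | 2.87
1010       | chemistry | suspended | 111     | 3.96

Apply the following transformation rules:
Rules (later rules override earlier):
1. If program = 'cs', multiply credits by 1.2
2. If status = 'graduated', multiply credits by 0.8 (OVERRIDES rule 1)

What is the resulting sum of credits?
879.4

Step 1: Rule 2 takes priority for records with status = 'graduated'
  - 2 records: 198 × 0.8 = 158.4
Step 2: Rule 1 applies to remaining records with program = 'cs'
  - 2 records: 220 × 1.2 = 264.0
Step 3: Other records unchanged: 457
Step 4: Final sum = 158.4 + 264.0 + 457 = 879.4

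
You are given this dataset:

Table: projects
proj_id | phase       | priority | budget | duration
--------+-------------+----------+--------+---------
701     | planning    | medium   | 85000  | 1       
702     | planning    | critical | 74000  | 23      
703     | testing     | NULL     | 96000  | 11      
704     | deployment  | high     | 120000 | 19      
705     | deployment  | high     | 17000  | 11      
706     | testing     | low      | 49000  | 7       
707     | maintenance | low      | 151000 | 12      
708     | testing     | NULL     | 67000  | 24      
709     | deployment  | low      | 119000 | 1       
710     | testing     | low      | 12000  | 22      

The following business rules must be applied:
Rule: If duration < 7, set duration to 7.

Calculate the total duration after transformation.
143

Step 1: 2 records have duration < 7
Step 2: These records originally summed to 2
Step 3: After setting to minimum: 2 × 7 = 14
Step 4: Unaffected records sum: 129
Step 5: Final sum = 14 + 129 = 143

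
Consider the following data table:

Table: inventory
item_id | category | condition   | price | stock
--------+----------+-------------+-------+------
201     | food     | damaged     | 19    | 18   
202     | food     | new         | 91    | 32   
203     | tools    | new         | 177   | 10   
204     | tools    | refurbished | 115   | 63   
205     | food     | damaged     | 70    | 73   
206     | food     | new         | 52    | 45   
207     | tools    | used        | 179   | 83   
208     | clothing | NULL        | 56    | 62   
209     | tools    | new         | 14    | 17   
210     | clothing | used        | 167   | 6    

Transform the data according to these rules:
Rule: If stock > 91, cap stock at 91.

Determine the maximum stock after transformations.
83

Step 1: Original maximum stock = 83
Step 2: Check cap of 91 against maximum
Step 3: No records exceed the cap (max 83 <= cap 91), so no capping applies
Step 4: Maximum after transformation = 83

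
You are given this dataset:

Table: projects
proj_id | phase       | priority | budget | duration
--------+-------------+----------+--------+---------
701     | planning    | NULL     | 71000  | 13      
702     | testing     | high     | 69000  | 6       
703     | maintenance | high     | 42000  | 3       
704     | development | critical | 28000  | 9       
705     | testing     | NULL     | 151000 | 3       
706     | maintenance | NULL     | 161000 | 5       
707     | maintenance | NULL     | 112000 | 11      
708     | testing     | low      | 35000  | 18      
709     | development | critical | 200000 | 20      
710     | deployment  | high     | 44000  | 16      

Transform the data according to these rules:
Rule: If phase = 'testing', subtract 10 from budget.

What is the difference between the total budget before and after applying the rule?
30

Step 1: Original sum of budget = 913000
Step 2: 3 records have phase = 'testing'
Step 3: Each affected record changes by -10
Step 4: Total change = 3 × -10 = -30
Step 5: New sum = 913000 + -30 = 912970
Step 6: Difference = |912970 - 913000| = 30
        (Sum decreased by 30)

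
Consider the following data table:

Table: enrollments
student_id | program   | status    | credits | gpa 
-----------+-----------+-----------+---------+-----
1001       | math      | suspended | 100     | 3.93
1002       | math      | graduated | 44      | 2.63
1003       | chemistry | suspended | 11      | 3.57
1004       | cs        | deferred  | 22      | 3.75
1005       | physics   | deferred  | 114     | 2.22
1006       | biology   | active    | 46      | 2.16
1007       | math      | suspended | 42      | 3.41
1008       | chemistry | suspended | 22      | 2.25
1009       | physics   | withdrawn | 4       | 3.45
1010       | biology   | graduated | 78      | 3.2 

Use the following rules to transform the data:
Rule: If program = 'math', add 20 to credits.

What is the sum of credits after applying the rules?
543

Step 1: Count records where program = 'math': 3
Step 2: Total bonus added: 3 × 20 = 60
Step 3: Original sum of credits: 483
Step 4: Final sum = 483 + 60 = 543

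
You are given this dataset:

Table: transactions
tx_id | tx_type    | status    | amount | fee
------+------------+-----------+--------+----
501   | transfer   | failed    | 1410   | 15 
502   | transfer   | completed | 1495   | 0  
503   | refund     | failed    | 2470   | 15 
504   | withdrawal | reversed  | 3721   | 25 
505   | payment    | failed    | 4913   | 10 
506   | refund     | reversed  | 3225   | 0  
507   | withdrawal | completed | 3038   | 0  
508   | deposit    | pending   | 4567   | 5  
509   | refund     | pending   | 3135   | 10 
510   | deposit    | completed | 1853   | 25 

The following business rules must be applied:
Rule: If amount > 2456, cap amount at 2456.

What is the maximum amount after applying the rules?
2456

Step 1: Original maximum amount = 4913
Step 2: Apply cap at 2456
Step 3: 7 records had amount > 2456 and were capped
Step 4: Maximum after transformation = 2456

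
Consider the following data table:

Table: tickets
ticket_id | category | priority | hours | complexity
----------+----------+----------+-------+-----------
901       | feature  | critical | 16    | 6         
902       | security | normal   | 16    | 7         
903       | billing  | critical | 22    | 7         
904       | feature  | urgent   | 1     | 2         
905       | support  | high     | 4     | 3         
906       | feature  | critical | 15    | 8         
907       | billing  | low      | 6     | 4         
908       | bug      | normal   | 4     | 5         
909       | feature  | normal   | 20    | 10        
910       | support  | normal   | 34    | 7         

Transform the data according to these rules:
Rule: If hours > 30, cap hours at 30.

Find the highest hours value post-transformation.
30

Step 1: Original maximum hours = 34
Step 2: Apply cap at 30
Step 3: 1 records had hours > 30 and were capped
Step 4: Maximum after transformation = 30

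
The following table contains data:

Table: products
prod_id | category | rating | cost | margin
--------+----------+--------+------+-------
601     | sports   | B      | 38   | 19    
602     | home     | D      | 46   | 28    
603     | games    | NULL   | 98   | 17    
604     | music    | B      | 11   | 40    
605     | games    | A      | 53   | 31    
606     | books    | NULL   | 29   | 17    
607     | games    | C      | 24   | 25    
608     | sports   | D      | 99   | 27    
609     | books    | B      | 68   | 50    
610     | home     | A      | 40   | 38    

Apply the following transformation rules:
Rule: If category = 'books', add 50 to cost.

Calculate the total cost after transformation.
606

Step 1: Count records where category = 'books': 2
Step 2: Total bonus added: 2 × 50 = 100
Step 3: Original sum of cost: 506
Step 4: Final sum = 506 + 100 = 606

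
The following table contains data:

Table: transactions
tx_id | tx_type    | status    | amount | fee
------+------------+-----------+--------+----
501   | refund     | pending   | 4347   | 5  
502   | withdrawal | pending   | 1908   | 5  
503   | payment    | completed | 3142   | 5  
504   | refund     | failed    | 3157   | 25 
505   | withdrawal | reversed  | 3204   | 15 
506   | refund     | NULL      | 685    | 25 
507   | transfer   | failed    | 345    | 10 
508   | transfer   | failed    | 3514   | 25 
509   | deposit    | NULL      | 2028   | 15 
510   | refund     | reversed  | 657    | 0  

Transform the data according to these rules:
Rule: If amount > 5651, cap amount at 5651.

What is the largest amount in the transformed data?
4347

Step 1: Original maximum amount = 4347
Step 2: Check cap of 5651 against maximum
Step 3: No records exceed the cap (max 4347 <= cap 5651), so no capping applies
Step 4: Maximum after transformation = 4347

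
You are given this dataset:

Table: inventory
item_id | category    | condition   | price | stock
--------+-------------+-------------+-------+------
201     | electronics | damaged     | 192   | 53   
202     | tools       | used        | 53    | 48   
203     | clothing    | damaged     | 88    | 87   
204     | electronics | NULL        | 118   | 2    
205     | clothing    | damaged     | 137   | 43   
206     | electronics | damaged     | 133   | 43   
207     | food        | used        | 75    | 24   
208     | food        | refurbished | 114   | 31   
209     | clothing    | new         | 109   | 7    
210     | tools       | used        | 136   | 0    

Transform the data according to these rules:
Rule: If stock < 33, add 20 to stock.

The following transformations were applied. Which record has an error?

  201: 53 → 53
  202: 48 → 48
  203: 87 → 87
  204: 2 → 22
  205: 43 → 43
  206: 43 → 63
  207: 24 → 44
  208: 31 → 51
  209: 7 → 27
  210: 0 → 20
Record 206 has an error. The correct transformed value should be 43, not 63.

Step 1: Check each record against the rule
Step 2: Record 206 has stock = 43
Step 3: Since 43 >= 33, the bonus should not have been applied
Step 4: Correct value = 43, but claimed value = 63
Conclusion: Record 206 has the error.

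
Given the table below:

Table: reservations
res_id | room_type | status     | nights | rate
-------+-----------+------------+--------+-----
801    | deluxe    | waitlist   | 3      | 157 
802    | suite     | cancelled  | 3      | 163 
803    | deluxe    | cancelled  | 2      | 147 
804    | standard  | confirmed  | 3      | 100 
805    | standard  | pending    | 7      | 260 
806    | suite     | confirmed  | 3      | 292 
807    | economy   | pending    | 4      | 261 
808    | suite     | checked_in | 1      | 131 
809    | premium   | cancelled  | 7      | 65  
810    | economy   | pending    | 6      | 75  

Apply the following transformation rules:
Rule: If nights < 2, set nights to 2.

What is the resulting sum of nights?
40

Step 1: 1 records have nights < 2
Step 2: These records originally summed to 1
Step 3: After setting to minimum: 1 × 2 = 2
Step 4: Unaffected records sum: 38
Step 5: Final sum = 2 + 38 = 40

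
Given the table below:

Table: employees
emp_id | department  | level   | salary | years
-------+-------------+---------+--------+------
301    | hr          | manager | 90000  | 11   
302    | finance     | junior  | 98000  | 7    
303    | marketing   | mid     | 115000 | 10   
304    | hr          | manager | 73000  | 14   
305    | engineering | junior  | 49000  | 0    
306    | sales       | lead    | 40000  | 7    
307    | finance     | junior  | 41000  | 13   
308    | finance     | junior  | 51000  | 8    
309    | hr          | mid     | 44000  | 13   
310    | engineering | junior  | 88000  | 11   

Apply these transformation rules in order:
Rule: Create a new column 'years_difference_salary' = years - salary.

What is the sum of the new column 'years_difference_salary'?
-688906

Step 1: For each record, compute years - salary
Example calculations:
  11 - 90000 = -89989
  7 - 98000 = -97993
  10 - 115000 = -114990
  ...
Step 2: Sum all derived values
Step 3: Total = -688906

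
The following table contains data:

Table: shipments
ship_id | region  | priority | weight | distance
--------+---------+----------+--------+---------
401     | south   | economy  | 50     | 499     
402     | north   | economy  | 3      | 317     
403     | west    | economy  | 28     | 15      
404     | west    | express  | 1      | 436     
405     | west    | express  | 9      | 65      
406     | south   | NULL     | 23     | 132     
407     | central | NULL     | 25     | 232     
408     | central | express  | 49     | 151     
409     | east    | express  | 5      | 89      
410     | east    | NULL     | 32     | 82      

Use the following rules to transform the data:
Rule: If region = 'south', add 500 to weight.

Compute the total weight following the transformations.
1225

Step 1: Count records where region = 'south': 2
Step 2: Total bonus added: 2 × 500 = 1000
Step 3: Original sum of weight: 225
Step 4: Final sum = 225 + 1000 = 1225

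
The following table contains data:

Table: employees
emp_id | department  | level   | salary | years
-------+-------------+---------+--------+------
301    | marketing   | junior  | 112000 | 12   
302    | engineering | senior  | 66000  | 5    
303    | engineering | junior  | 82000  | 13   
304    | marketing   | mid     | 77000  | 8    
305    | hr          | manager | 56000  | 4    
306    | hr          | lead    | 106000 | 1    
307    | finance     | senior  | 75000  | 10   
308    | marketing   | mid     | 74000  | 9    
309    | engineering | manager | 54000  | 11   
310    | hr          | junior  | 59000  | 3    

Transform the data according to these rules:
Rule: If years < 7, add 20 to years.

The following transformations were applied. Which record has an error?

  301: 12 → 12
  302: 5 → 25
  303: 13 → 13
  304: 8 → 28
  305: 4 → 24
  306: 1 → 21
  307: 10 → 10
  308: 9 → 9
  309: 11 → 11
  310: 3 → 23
Record 304 has an error. The correct transformed value should be 8, not 28.

Step 1: Check each record against the rule
Step 2: Record 304 has years = 8
Step 3: Since 8 >= 7, the bonus should not have been applied
Step 4: Correct value = 8, but claimed value = 28
Conclusion: Record 304 has the error.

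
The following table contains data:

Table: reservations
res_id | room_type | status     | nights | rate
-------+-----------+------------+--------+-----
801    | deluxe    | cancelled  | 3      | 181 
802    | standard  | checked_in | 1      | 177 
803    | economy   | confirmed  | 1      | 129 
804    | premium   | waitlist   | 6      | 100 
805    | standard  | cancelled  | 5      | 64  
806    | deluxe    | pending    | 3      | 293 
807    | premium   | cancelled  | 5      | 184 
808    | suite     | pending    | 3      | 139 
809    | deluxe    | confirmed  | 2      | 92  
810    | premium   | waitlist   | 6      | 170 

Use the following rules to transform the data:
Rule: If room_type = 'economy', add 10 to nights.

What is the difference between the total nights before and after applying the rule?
10

Step 1: Original sum of nights = 35
Step 2: 1 records have room_type = 'economy'
Step 3: Each affected record changes by 10
Step 4: Total change = 1 × 10 = 10
Step 5: New sum = 35 + 10 = 45
Step 6: Difference = |45 - 35| = 10
        (Sum increased by 10)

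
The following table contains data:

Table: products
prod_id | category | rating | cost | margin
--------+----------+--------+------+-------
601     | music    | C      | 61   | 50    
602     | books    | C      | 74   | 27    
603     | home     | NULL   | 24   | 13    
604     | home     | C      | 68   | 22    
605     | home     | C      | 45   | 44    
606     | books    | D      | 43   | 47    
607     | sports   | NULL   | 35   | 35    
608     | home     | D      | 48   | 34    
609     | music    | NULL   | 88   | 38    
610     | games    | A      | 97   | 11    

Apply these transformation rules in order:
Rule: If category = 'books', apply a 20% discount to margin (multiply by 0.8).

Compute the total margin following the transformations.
306.2

Step 1: Records with category = 'books' have total margin = 74
Step 2: Apply multiplier: 74 × 0.8 = 59.2
Step 3: Other records total: 247
Step 4: Final sum = 59.2 + 247 = 306.2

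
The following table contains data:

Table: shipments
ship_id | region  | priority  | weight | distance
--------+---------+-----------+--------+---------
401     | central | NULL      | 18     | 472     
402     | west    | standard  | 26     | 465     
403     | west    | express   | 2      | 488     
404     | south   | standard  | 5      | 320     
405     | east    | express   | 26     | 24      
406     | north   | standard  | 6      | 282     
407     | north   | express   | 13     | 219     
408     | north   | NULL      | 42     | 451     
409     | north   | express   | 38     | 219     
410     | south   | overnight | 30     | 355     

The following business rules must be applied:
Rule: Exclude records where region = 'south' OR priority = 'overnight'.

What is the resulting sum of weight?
171

Step 1: Find records where region = 'south' OR priority = 'overnight'
Step 2: 2 records match, summing to 35
Step 3: Original sum: 206
Step 4: Remaining sum = 206 - 35 = 171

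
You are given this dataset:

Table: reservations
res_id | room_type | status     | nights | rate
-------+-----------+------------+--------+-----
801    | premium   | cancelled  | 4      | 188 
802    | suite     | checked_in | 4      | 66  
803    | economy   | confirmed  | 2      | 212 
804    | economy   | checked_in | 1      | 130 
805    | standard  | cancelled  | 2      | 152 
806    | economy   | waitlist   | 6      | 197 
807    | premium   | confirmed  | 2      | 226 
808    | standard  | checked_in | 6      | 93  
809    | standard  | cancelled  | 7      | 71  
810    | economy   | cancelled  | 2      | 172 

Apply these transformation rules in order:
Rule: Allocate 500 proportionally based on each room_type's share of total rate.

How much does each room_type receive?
economy: 235.9, premium: 137.36, standard: 104.84, suite: 21.9

Step 1: Calculate total rate = 1507
Step 2: Calculate each room_type's proportion:
  economy: 711/1507 = 47.18% → 235.9
  premium: 414/1507 = 27.47% → 137.36
  standard: 316/1507 = 20.97% → 104.84
  suite: 66/1507 = 4.38% → 21.9
Step 3: Verify: sum of allocations ≈ 500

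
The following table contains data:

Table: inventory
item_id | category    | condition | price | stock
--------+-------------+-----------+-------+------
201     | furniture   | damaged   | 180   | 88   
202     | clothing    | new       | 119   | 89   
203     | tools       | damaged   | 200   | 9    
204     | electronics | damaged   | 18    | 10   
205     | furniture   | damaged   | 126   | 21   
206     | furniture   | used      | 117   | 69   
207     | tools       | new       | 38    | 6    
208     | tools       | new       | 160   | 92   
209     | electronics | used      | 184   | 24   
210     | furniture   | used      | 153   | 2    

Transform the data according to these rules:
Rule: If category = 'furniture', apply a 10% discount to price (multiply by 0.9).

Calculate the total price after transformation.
1237.4

Step 1: Records with category = 'furniture' have total price = 576
Step 2: Apply multiplier: 576 × 0.9 = 518.4
Step 3: Other records total: 719
Step 4: Final sum = 518.4 + 719 = 1237.4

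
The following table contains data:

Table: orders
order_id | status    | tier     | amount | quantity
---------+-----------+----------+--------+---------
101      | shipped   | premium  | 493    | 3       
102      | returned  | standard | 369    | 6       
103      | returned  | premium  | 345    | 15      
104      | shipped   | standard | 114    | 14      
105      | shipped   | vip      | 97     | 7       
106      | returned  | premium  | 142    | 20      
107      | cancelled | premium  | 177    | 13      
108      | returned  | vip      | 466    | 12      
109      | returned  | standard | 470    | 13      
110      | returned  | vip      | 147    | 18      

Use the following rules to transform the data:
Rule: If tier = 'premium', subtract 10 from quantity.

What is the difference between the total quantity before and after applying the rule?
40

Step 1: Original sum of quantity = 121
Step 2: 4 records have tier = 'premium'
Step 3: Each affected record changes by -10
Step 4: Total change = 4 × -10 = -40
Step 5: New sum = 121 + -40 = 81
Step 6: Difference = |81 - 121| = 40
        (Sum decreased by 40)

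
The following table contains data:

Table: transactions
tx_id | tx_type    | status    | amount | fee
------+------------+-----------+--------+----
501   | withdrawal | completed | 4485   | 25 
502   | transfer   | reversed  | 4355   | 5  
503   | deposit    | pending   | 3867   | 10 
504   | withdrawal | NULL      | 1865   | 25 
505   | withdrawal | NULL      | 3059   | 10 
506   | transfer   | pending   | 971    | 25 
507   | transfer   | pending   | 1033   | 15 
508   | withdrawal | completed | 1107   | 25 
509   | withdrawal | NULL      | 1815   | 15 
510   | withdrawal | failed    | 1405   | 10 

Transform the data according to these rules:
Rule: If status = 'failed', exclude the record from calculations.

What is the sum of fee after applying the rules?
155

Step 1: Identify records where status = 'failed'
Step 2: The excluded records sum to 10
Step 3: Original total fee = 165
Step 4: Remaining total = 165 - 10 = 155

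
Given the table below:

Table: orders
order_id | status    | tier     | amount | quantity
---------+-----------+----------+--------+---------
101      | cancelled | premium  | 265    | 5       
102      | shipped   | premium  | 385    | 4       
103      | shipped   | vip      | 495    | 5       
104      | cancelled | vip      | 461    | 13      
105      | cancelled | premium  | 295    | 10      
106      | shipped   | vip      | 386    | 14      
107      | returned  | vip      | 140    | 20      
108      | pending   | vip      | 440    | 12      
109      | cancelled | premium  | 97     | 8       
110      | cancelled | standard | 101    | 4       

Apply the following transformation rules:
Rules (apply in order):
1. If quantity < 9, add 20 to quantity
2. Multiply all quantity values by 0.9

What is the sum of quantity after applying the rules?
175.5

Step 1: Apply Rule 1 - Add 20 to records with quantity < 9
  - 5 records affected: 26 + (5 × 20) = 126
  - Unaffected records: 69
  - Sum after Rule 1: 195
Step 2: Apply Rule 2 - Multiply all by 0.9
  - 195 × 0.9 = 175.5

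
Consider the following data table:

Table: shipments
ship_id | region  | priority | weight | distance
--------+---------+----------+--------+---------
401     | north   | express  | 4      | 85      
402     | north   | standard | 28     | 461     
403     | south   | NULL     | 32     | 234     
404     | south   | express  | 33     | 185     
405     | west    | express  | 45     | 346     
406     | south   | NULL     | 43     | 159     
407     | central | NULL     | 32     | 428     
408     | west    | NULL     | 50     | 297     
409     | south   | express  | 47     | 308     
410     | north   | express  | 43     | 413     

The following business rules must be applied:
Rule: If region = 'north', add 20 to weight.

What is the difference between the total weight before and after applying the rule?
60

Step 1: Original sum of weight = 357
Step 2: 3 records have region = 'north'
Step 3: Each affected record changes by 20
Step 4: Total change = 3 × 20 = 60
Step 5: New sum = 357 + 60 = 417
Step 6: Difference = |417 - 357| = 60
        (Sum increased by 60)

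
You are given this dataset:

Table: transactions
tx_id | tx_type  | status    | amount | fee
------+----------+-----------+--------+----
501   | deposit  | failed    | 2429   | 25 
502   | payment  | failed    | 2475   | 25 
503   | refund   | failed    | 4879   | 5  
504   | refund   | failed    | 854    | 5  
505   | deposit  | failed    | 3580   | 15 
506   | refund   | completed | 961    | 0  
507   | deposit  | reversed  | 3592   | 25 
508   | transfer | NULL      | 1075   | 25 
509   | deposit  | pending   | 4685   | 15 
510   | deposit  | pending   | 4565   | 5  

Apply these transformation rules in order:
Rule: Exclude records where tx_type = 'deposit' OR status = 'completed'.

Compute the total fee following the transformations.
60

Step 1: Find records where tx_type = 'deposit' OR status = 'completed'
Step 2: 6 records match, summing to 85
Step 3: Original sum: 145
Step 4: Remaining sum = 145 - 85 = 60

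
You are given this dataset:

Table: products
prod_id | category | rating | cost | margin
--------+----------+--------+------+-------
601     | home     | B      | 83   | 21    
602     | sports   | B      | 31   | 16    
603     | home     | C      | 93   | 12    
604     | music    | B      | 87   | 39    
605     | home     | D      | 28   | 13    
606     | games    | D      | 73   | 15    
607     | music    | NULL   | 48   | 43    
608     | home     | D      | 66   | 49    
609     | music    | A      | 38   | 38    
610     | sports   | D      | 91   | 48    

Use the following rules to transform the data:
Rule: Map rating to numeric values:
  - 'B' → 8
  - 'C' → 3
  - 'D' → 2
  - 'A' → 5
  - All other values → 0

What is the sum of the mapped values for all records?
40

Step 1: Apply mapping to each record
Step 2: Count by status:
  'B': 3 records × 8 = 24
  'C': 1 records × 3 = 3
  'D': 4 records × 2 = 8
  'A': 1 records × 5 = 5
Step 3: Sum all mapped values = 40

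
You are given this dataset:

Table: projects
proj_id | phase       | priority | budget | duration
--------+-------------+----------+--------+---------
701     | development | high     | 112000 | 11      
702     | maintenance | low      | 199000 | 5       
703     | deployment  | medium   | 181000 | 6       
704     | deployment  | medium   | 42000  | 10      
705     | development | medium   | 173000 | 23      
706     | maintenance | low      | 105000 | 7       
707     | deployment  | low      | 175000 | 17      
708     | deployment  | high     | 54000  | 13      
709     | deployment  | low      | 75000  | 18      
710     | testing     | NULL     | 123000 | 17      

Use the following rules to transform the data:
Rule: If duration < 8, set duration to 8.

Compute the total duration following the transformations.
133

Step 1: 3 records have duration < 8
Step 2: These records originally summed to 18
Step 3: After setting to minimum: 3 × 8 = 24
Step 4: Unaffected records sum: 109
Step 5: Final sum = 24 + 109 = 133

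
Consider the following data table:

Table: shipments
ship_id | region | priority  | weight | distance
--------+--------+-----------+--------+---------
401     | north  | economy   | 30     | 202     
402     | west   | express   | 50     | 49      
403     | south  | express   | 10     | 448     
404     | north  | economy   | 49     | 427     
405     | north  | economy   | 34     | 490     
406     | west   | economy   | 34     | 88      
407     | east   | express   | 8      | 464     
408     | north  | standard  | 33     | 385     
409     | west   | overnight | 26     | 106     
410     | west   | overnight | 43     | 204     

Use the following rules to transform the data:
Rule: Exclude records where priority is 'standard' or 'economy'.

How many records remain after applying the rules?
5

Step 1: Count records to exclude
  - 1 (standard) + 4 (economy) = 5 records
Step 2: Total records: 10
Step 3: Remaining = 10 - 5 = 5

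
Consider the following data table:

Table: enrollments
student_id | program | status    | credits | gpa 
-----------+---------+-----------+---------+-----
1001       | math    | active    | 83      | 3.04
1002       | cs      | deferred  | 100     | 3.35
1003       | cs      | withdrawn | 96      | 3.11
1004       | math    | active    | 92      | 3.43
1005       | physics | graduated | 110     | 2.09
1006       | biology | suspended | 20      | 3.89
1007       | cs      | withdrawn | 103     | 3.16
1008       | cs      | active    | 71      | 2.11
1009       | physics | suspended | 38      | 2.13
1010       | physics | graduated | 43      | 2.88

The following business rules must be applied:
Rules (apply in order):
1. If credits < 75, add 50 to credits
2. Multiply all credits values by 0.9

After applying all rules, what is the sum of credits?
860.4

Step 1: Apply Rule 1 - Add 50 to records with credits < 75
  - 4 records affected: 172 + (4 × 50) = 372
  - Unaffected records: 584
  - Sum after Rule 1: 956
Step 2: Apply Rule 2 - Multiply all by 0.9
  - 956 × 0.9 = 860.4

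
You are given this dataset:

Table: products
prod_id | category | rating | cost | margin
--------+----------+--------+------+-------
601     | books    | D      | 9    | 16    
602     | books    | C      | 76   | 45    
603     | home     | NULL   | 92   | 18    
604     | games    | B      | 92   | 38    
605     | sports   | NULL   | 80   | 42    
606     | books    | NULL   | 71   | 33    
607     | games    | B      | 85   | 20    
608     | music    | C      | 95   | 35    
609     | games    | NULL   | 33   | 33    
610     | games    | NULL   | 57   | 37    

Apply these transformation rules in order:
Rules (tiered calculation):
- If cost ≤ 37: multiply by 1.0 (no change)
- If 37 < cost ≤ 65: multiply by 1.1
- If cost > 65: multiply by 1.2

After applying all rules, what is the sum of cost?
813.9

Step 1: Tier 1 (cost ≤ 37): 2 records, sum = 42 × 1.0 = 42.0
Step 2: Tier 2 (37 < cost ≤ 65): 1 records, sum = 57 × 1.1 = 62.7
Step 3: Tier 3 (cost > 65): 7 records, sum = 591 × 1.2 = 709.2
Step 4: Final sum = 42.0 + 62.7 + 709.2 = 813.9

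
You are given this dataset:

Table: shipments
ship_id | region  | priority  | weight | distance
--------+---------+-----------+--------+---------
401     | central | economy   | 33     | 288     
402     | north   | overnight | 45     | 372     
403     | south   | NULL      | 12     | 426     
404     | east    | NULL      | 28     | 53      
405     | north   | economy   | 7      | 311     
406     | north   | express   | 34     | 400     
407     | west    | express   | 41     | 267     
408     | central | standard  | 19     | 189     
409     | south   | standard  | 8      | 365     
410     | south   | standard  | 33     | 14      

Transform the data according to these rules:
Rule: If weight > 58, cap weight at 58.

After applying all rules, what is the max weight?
45

Step 1: Original maximum weight = 45
Step 2: Check cap of 58 against maximum
Step 3: No records exceed the cap (max 45 <= cap 58), so no capping applies
Step 4: Maximum after transformation = 45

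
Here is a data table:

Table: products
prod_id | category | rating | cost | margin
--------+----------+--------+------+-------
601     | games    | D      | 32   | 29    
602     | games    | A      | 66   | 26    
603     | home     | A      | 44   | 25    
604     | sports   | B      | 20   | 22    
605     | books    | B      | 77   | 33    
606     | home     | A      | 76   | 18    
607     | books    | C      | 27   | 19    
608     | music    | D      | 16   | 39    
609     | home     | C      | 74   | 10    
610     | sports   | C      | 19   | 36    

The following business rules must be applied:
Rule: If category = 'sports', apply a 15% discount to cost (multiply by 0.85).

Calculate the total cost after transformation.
445.15

Step 1: Records with category = 'sports' have total cost = 39
Step 2: Apply multiplier: 39 × 0.85 = 33.15
Step 3: Other records total: 412
Step 4: Final sum = 33.15 + 412 = 445.15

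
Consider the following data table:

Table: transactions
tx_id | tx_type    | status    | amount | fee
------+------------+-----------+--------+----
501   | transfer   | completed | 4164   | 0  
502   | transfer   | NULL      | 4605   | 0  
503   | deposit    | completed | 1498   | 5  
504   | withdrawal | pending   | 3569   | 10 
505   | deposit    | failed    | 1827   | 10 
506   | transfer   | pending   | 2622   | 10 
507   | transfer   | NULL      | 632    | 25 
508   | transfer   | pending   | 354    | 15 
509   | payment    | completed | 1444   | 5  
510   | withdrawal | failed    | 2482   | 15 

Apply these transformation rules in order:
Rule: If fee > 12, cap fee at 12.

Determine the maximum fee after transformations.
12

Step 1: Original maximum fee = 25
Step 2: Apply cap at 12
Step 3: 3 records had fee > 12 and were capped
Step 4: Maximum after transformation = 12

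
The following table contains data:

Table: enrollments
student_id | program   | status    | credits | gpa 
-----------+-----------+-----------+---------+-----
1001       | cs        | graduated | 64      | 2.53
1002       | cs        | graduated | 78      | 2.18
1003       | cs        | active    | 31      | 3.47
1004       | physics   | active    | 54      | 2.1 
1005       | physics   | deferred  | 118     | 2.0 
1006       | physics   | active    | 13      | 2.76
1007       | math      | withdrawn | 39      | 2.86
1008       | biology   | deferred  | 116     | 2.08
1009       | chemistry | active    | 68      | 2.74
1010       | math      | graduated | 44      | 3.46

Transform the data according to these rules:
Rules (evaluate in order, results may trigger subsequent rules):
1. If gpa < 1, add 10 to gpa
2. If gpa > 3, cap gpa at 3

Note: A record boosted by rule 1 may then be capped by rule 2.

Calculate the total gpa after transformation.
25.25

Step 1: Apply rule 1 to records with gpa < 1
  - 0 records get bonus of 10
  - Of these, 0 records then exceed 3 and get capped
Step 2: Apply rule 2 to records with gpa > 3
  - 2 records (original) are capped
Step 3: Calculate final sum = 25.25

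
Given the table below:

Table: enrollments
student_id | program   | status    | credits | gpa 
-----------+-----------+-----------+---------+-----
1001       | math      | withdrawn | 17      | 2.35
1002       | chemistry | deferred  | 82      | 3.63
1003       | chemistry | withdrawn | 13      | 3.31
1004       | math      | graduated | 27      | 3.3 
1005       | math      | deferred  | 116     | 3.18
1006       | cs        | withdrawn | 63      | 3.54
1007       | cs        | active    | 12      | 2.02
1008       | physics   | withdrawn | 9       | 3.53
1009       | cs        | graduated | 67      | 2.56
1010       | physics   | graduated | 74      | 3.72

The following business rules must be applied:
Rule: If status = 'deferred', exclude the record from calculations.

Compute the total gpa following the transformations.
24.33

Step 1: Identify records where status = 'deferred'
Step 2: The excluded records sum to 6.81
Step 3: Original total gpa = 31.14
Step 4: Remaining total = 31.14 - 6.81 = 24.33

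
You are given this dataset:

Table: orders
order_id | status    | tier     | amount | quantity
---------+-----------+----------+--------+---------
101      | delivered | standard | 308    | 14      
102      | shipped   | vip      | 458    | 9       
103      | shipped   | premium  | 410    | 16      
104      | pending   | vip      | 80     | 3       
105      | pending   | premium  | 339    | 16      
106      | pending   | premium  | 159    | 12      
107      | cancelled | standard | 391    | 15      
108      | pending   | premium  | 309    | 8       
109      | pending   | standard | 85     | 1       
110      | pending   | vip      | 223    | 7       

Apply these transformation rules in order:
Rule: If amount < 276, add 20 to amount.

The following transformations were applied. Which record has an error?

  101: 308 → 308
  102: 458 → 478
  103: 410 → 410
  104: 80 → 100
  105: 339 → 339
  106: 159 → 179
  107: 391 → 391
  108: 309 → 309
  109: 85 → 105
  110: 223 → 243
Record 102 has an error. The correct transformed value should be 458, not 478.

Step 1: Check each record against the rule
Step 2: Record 102 has amount = 458
Step 3: Since 458 >= 276, the bonus should not have been applied
Step 4: Correct value = 458, but claimed value = 478
Conclusion: Record 102 has the error.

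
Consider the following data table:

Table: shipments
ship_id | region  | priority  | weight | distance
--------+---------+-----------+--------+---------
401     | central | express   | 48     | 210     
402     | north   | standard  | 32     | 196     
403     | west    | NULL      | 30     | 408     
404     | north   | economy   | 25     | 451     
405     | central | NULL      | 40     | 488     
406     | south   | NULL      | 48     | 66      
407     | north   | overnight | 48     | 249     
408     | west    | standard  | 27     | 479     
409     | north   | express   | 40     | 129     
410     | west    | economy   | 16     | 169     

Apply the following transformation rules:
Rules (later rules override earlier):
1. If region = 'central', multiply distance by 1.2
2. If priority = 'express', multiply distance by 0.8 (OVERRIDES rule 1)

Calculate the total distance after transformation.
2874.8

Step 1: Rule 2 takes priority for records with priority = 'express'
  - 2 records: 339 × 0.8 = 271.2
Step 2: Rule 1 applies to remaining records with region = 'central'
  - 1 records: 488 × 1.2 = 585.6
Step 3: Other records unchanged: 2018
Step 4: Final sum = 271.2 + 585.6 + 2018 = 2874.8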